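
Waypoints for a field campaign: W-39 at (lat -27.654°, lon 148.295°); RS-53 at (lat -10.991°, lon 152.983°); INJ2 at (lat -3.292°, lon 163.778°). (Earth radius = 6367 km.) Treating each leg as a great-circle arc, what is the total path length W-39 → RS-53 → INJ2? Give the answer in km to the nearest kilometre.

3380 km

W-39→RS-53: c = 0.300803 rad, d = 1915.21 km
RS-53→INJ2: c = 0.230105 rad, d = 1465.08 km
Total = 1915.21 + 1465.08 = 3380.29 km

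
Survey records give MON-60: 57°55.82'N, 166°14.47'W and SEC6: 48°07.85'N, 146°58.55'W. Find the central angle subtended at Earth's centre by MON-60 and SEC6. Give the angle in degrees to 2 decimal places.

MON-60: φ = +57.93033°, λ = -166.24117°
SEC6: φ = +48.13083°, λ = -146.97583°
Δφ = -9.7995°,  Δλ = 19.2653°
a = sin²(Δφ/2) + cos φ₁ cos φ₂ sin²(Δλ/2) = 0.017218
c = 2·arcsin(√a) = 0.263191 rad = 15.0797°

15.08°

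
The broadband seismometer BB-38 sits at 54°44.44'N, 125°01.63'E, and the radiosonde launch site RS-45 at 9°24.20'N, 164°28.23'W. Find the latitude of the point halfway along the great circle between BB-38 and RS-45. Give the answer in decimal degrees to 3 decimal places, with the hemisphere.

BB-38: φ = +54.74067°, λ = +125.02717°
RS-45: φ = +9.40333°, λ = -164.47050°
Bx = cos φ₂ cos Δλ = 0.329284,  By = cos φ₂ sin Δλ = 0.929988
φₘ = atan2(sin φ₁ + sin φ₂, √((cos φ₁ + Bx)² + By²)) = 37.03538°
λₘ = λ₁ + atan2(By, cos φ₁ + Bx) = 170.75798°

37.035°N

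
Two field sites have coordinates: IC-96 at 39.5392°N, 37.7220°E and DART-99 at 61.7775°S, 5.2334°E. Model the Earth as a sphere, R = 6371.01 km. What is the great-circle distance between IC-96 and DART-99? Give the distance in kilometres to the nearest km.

Δφ = -101.3167°,  Δλ = -32.4886°
a = sin²(Δφ/2) + cos φ₁ cos φ₂ sin²(Δλ/2) = 0.626654
c = 2·arcsin(√a) = 1.826894 rad = 104.6733°
d = R·c = 6371.01 × 1.826894 = 11639.2 km

11639 km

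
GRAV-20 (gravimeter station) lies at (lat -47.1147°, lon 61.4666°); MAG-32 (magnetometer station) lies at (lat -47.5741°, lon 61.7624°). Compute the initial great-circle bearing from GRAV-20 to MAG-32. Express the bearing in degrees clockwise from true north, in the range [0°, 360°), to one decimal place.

156.5°

Δλ = 0.2958°
y = sin Δλ · cos φ₂ = 0.003483
x = cos φ₁ sin φ₂ − sin φ₁ cos φ₂ cos Δλ = -0.008025
θ = atan2(y, x) = 156.5376° → 156.5376° (mod 360°)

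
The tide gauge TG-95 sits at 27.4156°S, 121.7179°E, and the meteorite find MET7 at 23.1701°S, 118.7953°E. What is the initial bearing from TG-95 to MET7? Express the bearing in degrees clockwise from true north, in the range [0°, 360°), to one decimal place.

Δλ = -2.9226°
y = sin Δλ · cos φ₂ = -0.046874
x = cos φ₁ sin φ₂ − sin φ₁ cos φ₂ cos Δλ = 0.073480
θ = atan2(y, x) = -32.5347° → 327.4653° (mod 360°)

327.5°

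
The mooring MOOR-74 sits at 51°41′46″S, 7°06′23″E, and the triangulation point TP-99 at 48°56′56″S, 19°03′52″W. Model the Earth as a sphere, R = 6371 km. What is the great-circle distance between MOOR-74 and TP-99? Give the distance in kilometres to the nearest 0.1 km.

MOOR-74: φ = -51.69611°, λ = +7.10639°
TP-99: φ = -48.94889°, λ = -19.06444°
Δφ = 2.7472°,  Δλ = -26.1708°
a = sin²(Δφ/2) + cos φ₁ cos φ₂ sin²(Δλ/2) = 0.021440
c = 2·arcsin(√a) = 0.293906 rad = 16.8395°
d = R·c = 6371 × 0.293906 = 1872.5 km

1872.5 km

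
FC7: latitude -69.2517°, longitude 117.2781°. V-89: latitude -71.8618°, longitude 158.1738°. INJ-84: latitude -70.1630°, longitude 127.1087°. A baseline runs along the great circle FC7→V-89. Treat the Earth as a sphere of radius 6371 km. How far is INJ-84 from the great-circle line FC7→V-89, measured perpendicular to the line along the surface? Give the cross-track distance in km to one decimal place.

69.6 km

δ₁₃ = central angle FC7→INJ-84 = 0.061518 rad  (haversine)
θ₁₃ = bearing FC7→INJ-84 = 109.541°,  θ₁₂ = bearing FC7→V-89 = 119.774°
dₓₜ = R·arcsin(sin δ₁₃ · sin(θ₁₃ − θ₁₂)) = 6371·arcsin(0.06148·sin(-10.233°)) = -69.584 km
|dₓₜ| = 69.584 km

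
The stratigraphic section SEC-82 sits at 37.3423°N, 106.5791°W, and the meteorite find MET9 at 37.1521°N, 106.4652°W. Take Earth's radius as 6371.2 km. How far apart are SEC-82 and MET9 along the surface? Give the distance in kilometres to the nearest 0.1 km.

23.4 km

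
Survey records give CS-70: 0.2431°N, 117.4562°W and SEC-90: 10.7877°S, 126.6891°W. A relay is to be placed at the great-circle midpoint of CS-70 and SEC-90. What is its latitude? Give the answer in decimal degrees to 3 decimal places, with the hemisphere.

Bx = cos φ₂ cos Δλ = 0.969601,  By = cos φ₂ sin Δλ = -0.157612
φₘ = atan2(sin φ₁ + sin φ₂, √((cos φ₁ + Bx)² + By²)) = -5.28936°
λₘ = λ₁ + atan2(By, cos φ₁ + Bx) = -122.03143°

5.289°S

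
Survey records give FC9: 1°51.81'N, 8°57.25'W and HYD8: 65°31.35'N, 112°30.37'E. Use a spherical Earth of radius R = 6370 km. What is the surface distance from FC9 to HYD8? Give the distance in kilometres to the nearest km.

FC9: φ = +1.86350°, λ = -8.95417°
HYD8: φ = +65.52250°, λ = +112.50617°
Δφ = 63.6590°,  Δλ = 121.4603°
a = sin²(Δφ/2) + cos φ₁ cos φ₂ sin²(Δλ/2) = 0.593268
c = 2·arcsin(√a) = 1.758430 rad = 100.7506°
d = R·c = 6370 × 1.758430 = 11201.2 km

11201 km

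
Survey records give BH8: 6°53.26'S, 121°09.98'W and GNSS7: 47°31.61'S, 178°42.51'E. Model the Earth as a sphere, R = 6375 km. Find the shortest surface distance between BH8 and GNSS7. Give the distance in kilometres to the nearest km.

BH8: φ = -6.88767°, λ = -121.16633°
GNSS7: φ = -47.52683°, λ = +178.70850°
Δφ = -40.6392°,  Δλ = -60.1252°
a = sin²(Δφ/2) + cos φ₁ cos φ₂ sin²(Δλ/2) = 0.288814
c = 2·arcsin(√a) = 1.134736 rad = 65.0156°
d = R·c = 6375 × 1.134736 = 7233.9 km

7234 km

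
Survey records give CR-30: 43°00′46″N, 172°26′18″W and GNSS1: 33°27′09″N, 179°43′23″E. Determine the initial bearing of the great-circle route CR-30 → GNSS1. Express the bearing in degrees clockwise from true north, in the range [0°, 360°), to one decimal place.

215.3°

CR-30: φ = +43.01278°, λ = -172.43833°
GNSS1: φ = +33.45250°, λ = +179.72306°
Δλ = -7.8386°
y = sin Δλ · cos φ₂ = -0.113790
x = cos φ₁ sin φ₂ − sin φ₁ cos φ₂ cos Δλ = -0.160767
θ = atan2(y, x) = -144.7093° → 215.2907° (mod 360°)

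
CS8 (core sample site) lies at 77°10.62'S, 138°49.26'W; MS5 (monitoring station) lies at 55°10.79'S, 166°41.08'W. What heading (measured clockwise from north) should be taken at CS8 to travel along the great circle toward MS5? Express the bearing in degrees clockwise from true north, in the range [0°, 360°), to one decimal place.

CS8: φ = -77.17700°, λ = -138.82100°
MS5: φ = -55.17983°, λ = -166.68467°
Δλ = -27.8637°
y = sin Δλ · cos φ₂ = -0.266869
x = cos φ₁ sin φ₂ − sin φ₁ cos φ₂ cos Δλ = 0.310011
θ = atan2(y, x) = -40.7231° → 319.2769° (mod 360°)

319.3°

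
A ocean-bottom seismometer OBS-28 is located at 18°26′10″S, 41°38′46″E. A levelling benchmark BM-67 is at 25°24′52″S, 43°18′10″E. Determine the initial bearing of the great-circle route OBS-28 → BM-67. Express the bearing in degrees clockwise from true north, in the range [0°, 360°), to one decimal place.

OBS-28: φ = -18.43611°, λ = +41.64611°
BM-67: φ = -25.41444°, λ = +43.30278°
Δλ = 1.6567°
y = sin Δλ · cos φ₂ = 0.026113
x = cos φ₁ sin φ₂ − sin φ₁ cos φ₂ cos Δλ = -0.121613
θ = atan2(y, x) = 167.8816° → 167.8816° (mod 360°)

167.9°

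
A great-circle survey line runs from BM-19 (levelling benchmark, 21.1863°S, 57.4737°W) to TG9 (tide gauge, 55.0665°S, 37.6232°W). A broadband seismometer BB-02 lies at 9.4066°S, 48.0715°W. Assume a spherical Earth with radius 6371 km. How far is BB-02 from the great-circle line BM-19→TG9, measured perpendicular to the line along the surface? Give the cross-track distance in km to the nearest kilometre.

δ₁₃ = central angle BM-19→BB-02 = 0.259252 rad  (haversine)
θ₁₃ = bearing BM-19→BB-02 = 38.953°,  θ₁₂ = bearing BM-19→TG9 = 161.156°
dₓₜ = R·arcsin(sin δ₁₃ · sin(θ₁₃ − θ₁₂)) = 6371·arcsin(0.25636·sin(-122.203°)) = -1393.069 km
|dₓₜ| = 1393.069 km

1393 km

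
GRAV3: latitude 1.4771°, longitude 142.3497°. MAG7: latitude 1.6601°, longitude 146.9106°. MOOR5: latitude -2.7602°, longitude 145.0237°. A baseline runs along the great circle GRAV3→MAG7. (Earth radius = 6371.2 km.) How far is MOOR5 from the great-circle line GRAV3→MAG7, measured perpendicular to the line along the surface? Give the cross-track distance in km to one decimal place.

482.9 km

δ₁₃ = central angle GRAV3→MOOR5 = 0.087442 rad  (haversine)
θ₁₃ = bearing GRAV3→MOOR5 = 147.752°,  θ₁₂ = bearing GRAV3→MAG7 = 87.640°
dₓₜ = R·arcsin(sin δ₁₃ · sin(θ₁₃ − θ₁₂)) = 6371.2·arcsin(0.08733·sin(60.111°)) = 482.860 km
|dₓₜ| = 482.860 km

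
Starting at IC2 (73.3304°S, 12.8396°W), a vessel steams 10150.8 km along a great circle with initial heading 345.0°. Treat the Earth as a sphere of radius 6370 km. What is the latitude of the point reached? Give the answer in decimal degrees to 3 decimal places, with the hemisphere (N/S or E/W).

17.385°N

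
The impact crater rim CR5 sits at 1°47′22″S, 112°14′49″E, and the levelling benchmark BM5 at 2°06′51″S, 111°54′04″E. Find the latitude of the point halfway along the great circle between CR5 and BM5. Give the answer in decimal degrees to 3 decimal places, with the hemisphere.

CR5: φ = -1.78944°, λ = +112.24694°
BM5: φ = -2.11417°, λ = +111.90111°
Bx = cos φ₂ cos Δλ = 0.999301,  By = cos φ₂ sin Δλ = -0.006032
φₘ = atan2(sin φ₁ + sin φ₂, √((cos φ₁ + Bx)² + By²)) = -1.95181°
λₘ = λ₁ + atan2(By, cos φ₁ + Bx) = 112.07404°

1.952°S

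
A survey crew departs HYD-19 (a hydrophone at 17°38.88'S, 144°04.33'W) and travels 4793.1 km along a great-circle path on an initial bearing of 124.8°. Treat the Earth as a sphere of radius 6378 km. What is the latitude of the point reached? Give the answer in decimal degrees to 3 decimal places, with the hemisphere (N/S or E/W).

36.358°S

HYD-19: φ = -17.64800°, λ = -144.07217°
δ = d/R = 4793.1/6378 = 0.751505 rad
φ₂ = arcsin(sin φ₁ cos δ + cos φ₁ sin δ cos θ)
   = arcsin(-0.30317·0.73066 + 0.95294·0.68274·-0.57071) = -36.35768°
λ₂ = λ₁ + atan2(sin θ sin δ cos φ₁, cos δ − sin φ₁ sin φ₂) = -99.95334°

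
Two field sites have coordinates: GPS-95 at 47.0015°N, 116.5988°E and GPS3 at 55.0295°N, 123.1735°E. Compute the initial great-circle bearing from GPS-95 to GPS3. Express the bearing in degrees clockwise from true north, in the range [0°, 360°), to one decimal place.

Δλ = 6.5747°
y = sin Δλ · cos φ₂ = 0.065625
x = cos φ₁ sin φ₂ − sin φ₁ cos φ₂ cos Δλ = 0.142414
θ = atan2(y, x) = 24.7406° → 24.7406° (mod 360°)

24.7°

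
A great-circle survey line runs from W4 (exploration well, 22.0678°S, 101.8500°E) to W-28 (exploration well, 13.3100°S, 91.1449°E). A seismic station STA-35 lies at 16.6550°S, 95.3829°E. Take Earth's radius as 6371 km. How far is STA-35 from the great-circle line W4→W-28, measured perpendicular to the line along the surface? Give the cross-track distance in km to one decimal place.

δ₁₃ = central angle W4→STA-35 = 0.142309 rad  (haversine)
θ₁₃ = bearing W4→STA-35 = 310.463°,  θ₁₂ = bearing W4→W-28 = 308.907°
dₓₜ = R·arcsin(sin δ₁₃ · sin(θ₁₃ − θ₁₂)) = 6371·arcsin(0.14183·sin(1.556°)) = 24.532 km
|dₓₜ| = 24.532 km

24.5 km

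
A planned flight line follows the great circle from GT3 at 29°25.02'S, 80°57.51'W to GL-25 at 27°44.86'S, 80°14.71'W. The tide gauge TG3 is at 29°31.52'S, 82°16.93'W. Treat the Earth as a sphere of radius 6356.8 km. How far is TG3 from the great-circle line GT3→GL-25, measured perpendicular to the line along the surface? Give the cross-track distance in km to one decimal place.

115.0 km

GT3: φ = -29.41700°, λ = -80.95850°
GL-25: φ = -27.74767°, λ = -80.24517°
TG3: φ = -29.52533°, λ = -82.28217°
δ₁₃ = central angle GT3→TG3 = 0.020202 rad  (haversine)
θ₁₃ = bearing GT3→TG3 = 264.304°,  θ₁₂ = bearing GT3→GL-25 = 20.740°
dₓₜ = R·arcsin(sin δ₁₃ · sin(θ₁₃ − θ₁₂)) = 6356.8·arcsin(0.02020·sin(243.565°)) = -114.988 km
|dₓₜ| = 114.988 km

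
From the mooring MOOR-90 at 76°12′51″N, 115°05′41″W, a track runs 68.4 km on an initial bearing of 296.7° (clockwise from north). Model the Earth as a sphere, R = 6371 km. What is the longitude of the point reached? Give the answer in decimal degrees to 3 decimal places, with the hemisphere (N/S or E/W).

117.446°W

MOOR-90: φ = +76.21417°, λ = -115.09472°
δ = d/R = 68.4/6371 = 0.010736 rad
φ₂ = arcsin(sin φ₁ cos δ + cos φ₁ sin δ cos θ)
   = arcsin(0.97119·0.99994 + 0.23829·0.01074·0.44932) = 76.47960°
λ₂ = λ₁ + atan2(sin θ sin δ cos φ₁, cos δ − sin φ₁ sin φ₂) = -117.44591°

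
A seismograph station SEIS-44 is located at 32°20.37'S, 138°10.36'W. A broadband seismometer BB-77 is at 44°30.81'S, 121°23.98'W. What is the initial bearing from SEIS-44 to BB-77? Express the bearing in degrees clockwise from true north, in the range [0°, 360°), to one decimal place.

SEIS-44: φ = -32.33950°, λ = -138.17267°
BB-77: φ = -44.51350°, λ = -121.39967°
Δλ = 16.7730°
y = sin Δλ · cos φ₂ = 0.205783
x = cos φ₁ sin φ₂ − sin φ₁ cos φ₂ cos Δλ = -0.227110
θ = atan2(y, x) = 137.8205° → 137.8205° (mod 360°)

137.8°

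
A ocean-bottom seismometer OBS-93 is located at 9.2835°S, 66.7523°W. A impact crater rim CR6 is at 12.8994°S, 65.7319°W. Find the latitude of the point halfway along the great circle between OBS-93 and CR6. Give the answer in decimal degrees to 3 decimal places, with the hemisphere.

Bx = cos φ₂ cos Δλ = 0.974609,  By = cos φ₂ sin Δλ = 0.017359
φₘ = atan2(sin φ₁ + sin φ₂, √((cos φ₁ + Bx)² + By²)) = -11.09188°
λₘ = λ₁ + atan2(By, cos φ₁ + Bx) = -66.24526°

11.092°S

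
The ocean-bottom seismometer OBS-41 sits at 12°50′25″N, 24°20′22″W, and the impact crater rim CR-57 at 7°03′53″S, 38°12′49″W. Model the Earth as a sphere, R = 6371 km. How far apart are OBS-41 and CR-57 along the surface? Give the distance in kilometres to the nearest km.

OBS-41: φ = +12.84028°, λ = -24.33944°
CR-57: φ = -7.06472°, λ = -38.21361°
Δφ = -19.9050°,  Δλ = -13.8742°
a = sin²(Δφ/2) + cos φ₁ cos φ₂ sin²(Δλ/2) = 0.043986
c = 2·arcsin(√a) = 0.422593 rad = 24.2128°
d = R·c = 6371 × 0.422593 = 2692.3 km

2692 km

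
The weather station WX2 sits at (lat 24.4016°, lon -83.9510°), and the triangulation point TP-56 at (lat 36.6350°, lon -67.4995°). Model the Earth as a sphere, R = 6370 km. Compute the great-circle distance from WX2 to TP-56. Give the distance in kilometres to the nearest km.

2076 km

Δφ = 12.2334°,  Δλ = 16.4515°
a = sin²(Δφ/2) + cos φ₁ cos φ₂ sin²(Δλ/2) = 0.026313
c = 2·arcsin(√a) = 0.325864 rad = 18.6706°
d = R·c = 6370 × 0.325864 = 2075.8 km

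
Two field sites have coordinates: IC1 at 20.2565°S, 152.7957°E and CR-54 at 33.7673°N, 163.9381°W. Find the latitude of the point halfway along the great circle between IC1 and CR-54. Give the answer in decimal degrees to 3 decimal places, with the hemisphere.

Bx = cos φ₂ cos Δλ = 0.605335,  By = cos φ₂ sin Δλ = 0.569765
φₘ = atan2(sin φ₁ + sin φ₂, √((cos φ₁ + Bx)² + By²)) = 7.25995°
λₘ = λ₁ + atan2(By, cos φ₁ + Bx) = 173.05689°

7.260°N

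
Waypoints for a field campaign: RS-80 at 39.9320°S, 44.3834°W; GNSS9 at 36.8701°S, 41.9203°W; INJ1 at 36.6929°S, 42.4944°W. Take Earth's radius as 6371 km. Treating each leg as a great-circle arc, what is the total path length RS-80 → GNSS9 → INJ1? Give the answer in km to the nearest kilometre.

RS-80→GNSS9: c = 0.063167 rad, d = 402.43 km
GNSS9→INJ1: c = 0.008601 rad, d = 54.79 km
Total = 402.43 + 54.79 = 457.23 km

457 km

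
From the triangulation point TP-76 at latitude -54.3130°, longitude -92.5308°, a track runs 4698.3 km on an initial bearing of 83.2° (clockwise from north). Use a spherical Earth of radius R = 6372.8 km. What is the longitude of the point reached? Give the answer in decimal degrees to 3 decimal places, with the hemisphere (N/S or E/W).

39.174°W

δ = d/R = 4698.3/6372.8 = 0.737243 rad
φ₂ = arcsin(sin φ₁ cos δ + cos φ₁ sin δ cos θ)
   = arcsin(-0.81222·0.74032 + 0.58336·0.67225·0.11840) = -33.70178°
λ₂ = λ₁ + atan2(sin θ sin δ cos φ₁, cos δ − sin φ₁ sin φ₂) = -39.17389°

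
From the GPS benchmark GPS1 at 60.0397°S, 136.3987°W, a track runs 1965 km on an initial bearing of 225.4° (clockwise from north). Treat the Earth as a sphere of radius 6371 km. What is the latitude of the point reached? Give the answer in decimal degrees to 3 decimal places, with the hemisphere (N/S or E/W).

δ = d/R = 1965/6371 = 0.308429 rad
φ₂ = arcsin(sin φ₁ cos δ + cos φ₁ sin δ cos θ)
   = arcsin(-0.86637·0.95281 + 0.49940·0.30356·-0.70215) = -68.73842°
λ₂ = λ₁ + atan2(sin θ sin δ cos φ₁, cos δ − sin φ₁ sin φ₂) = -172.98633°

68.738°S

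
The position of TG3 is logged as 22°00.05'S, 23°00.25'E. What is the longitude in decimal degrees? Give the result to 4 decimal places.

23.0042°E

23° + 0.25′/60 = 23 + 0.00417 = 23.0042°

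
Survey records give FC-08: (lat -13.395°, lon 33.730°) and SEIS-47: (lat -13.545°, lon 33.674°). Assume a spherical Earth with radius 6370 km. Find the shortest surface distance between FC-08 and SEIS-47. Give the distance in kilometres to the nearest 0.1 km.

Δφ = -0.1500°,  Δλ = -0.0560°
a = sin²(Δφ/2) + cos φ₁ cos φ₂ sin²(Δλ/2) = 0.000002
c = 2·arcsin(√a) = 0.002785 rad = 0.1596°
d = R·c = 6370 × 0.002785 = 17.7 km

17.7 km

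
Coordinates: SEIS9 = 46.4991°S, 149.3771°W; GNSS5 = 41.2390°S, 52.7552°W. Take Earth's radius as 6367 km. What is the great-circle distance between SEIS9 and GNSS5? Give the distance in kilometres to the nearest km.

Δφ = 5.2601°,  Δλ = 96.6219°
a = sin²(Δφ/2) + cos φ₁ cos φ₂ sin²(Δλ/2) = 0.290765
c = 2·arcsin(√a) = 1.139037 rad = 65.2620°
d = R·c = 6367 × 1.139037 = 7252.2 km

7252 km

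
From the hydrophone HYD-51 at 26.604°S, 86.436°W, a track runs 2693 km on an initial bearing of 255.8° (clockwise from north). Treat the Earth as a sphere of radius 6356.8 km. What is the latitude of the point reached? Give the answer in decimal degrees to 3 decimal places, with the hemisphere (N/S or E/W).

δ = d/R = 2693/6356.8 = 0.423641 rad
φ₂ = arcsin(sin φ₁ cos δ + cos φ₁ sin δ cos θ)
   = arcsin(-0.44782·0.91160 + 0.89412·0.41108·-0.24531) = -29.89407°
λ₂ = λ₁ + atan2(sin θ sin δ cos φ₁, cos δ − sin φ₁ sin φ₂) = -113.80267°

29.894°S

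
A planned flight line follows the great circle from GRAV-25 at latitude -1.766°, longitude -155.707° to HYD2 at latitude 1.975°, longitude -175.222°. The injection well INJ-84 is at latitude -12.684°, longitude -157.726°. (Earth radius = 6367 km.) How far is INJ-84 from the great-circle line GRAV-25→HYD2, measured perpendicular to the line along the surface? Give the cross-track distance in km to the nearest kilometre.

1233 km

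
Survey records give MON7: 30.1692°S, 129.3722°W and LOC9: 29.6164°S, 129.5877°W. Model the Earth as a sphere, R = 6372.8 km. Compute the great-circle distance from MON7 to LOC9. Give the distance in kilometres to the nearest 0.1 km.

64.9 km

Δφ = 0.5528°,  Δλ = -0.2155°
a = sin²(Δφ/2) + cos φ₁ cos φ₂ sin²(Δλ/2) = 0.000026
c = 2·arcsin(√a) = 0.010184 rad = 0.5835°
d = R·c = 6372.8 × 0.010184 = 64.9 km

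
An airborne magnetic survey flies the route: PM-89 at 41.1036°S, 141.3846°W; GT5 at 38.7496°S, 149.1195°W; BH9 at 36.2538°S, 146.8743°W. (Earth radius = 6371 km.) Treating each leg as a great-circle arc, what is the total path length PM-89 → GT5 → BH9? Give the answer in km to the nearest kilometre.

1050 km

PM-89→GT5: c = 0.111330 rad, d = 709.28 km
GT5→BH9: c = 0.053511 rad, d = 340.92 km
Total = 709.28 + 340.92 = 1050.20 km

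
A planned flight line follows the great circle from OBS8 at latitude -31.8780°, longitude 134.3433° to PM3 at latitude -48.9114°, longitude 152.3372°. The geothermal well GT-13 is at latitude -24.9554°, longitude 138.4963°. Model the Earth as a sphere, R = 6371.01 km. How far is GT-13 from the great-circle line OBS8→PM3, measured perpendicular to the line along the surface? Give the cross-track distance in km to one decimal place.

768.2 km

δ₁₃ = central angle OBS8→GT-13 = 0.136574 rad  (haversine)
θ₁₃ = bearing OBS8→GT-13 = 28.833°,  θ₁₂ = bearing OBS8→PM3 = 146.770°
dₓₜ = R·arcsin(sin δ₁₃ · sin(θ₁₃ − θ₁₂)) = 6371.01·arcsin(0.13615·sin(-117.937°)) = -768.182 km
|dₓₜ| = 768.182 km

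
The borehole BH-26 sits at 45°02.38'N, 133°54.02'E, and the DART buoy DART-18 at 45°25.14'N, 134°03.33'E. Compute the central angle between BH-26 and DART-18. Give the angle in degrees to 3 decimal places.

BH-26: φ = +45.03967°, λ = +133.90033°
DART-18: φ = +45.41900°, λ = +134.05550°
Δφ = 0.3793°,  Δλ = 0.1552°
a = sin²(Δφ/2) + cos φ₁ cos φ₂ sin²(Δλ/2) = 0.000012
c = 2·arcsin(√a) = 0.006890 rad = 0.3948°

0.395°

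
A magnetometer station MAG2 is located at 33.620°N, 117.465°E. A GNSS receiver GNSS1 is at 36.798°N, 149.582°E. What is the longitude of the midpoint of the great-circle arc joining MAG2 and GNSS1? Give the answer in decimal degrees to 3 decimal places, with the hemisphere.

133.201°E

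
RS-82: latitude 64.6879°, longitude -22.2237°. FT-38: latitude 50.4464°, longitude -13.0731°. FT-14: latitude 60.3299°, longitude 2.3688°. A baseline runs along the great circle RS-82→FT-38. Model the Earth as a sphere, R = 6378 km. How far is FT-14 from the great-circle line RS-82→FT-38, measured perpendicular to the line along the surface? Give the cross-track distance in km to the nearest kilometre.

1127 km

δ₁₃ = central angle RS-82→FT-14 = 0.210574 rad  (haversine)
θ₁₃ = bearing RS-82→FT-14 = 99.750°,  θ₁₂ = bearing RS-82→FT-38 = 157.009°
dₓₜ = R·arcsin(sin δ₁₃ · sin(θ₁₃ − θ₁₂)) = 6378·arcsin(0.20902·sin(-57.259°)) = -1127.195 km
|dₓₜ| = 1127.195 km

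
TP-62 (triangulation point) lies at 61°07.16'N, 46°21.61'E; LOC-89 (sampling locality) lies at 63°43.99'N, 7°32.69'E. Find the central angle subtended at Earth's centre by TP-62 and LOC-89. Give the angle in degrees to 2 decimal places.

17.87°

TP-62: φ = +61.11933°, λ = +46.36017°
LOC-89: φ = +63.73317°, λ = +7.54483°
Δφ = 2.6138°,  Δλ = -38.8153°
a = sin²(Δφ/2) + cos φ₁ cos φ₂ sin²(Δλ/2) = 0.024121
c = 2·arcsin(√a) = 0.311882 rad = 17.8695°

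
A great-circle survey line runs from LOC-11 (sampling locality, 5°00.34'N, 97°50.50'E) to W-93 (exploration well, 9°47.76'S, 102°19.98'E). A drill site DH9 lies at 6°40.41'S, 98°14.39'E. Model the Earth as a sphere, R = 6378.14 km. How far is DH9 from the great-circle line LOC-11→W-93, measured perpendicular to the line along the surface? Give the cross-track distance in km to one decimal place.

331.7 km

LOC-11: φ = +5.00567°, λ = +97.84167°
W-93: φ = -9.79600°, λ = +102.33300°
DH9: φ = -6.67350°, λ = +98.23983°
δ₁₃ = central angle LOC-11→DH9 = 0.203958 rad  (haversine)
θ₁₃ = bearing LOC-11→DH9 = 178.047°,  θ₁₂ = bearing LOC-11→W-93 = 163.177°
dₓₜ = R·arcsin(sin δ₁₃ · sin(θ₁₃ − θ₁₂)) = 6378.14·arcsin(0.20255·sin(14.871°)) = 331.692 km
|dₓₜ| = 331.692 km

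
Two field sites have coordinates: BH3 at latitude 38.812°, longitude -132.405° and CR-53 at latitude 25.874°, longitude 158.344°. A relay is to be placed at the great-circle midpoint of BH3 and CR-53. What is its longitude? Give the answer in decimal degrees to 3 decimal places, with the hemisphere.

Bx = cos φ₂ cos Δλ = 0.318761,  By = cos φ₂ sin Δλ = -0.841399
φₘ = atan2(sin φ₁ + sin φ₂, √((cos φ₁ + Bx)² + By²)) = 37.54499°
λₘ = λ₁ + atan2(By, cos φ₁ + Bx) = -169.86882°

169.869°W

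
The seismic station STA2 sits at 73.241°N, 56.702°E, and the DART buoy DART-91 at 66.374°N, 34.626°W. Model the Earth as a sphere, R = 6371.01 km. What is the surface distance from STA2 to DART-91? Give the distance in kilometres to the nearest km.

Δφ = -6.8670°,  Δλ = -91.3280°
a = sin²(Δφ/2) + cos φ₁ cos φ₂ sin²(Δλ/2) = 0.062706
c = 2·arcsin(√a) = 0.506209 rad = 29.0036°
d = R·c = 6371.01 × 0.506209 = 3225.1 km

3225 km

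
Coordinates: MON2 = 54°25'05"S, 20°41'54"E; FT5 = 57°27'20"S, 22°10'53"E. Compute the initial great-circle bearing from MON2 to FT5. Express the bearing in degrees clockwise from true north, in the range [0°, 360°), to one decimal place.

165.3°

MON2: φ = -54.41806°, λ = +20.69833°
FT5: φ = -57.45556°, λ = +22.18139°
Δλ = 1.4831°
y = sin Δλ · cos φ₂ = 0.013923
x = cos φ₁ sin φ₂ − sin φ₁ cos φ₂ cos Δλ = -0.053136
θ = atan2(y, x) = 165.3172° → 165.3172° (mod 360°)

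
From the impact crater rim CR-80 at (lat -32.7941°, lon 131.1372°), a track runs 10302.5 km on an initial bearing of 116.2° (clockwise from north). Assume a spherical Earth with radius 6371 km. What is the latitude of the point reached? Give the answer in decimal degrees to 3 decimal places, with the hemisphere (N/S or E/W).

δ = d/R = 10302.5/6371 = 1.617093 rad
φ₂ = arcsin(sin φ₁ cos δ + cos φ₁ sin δ cos θ)
   = arcsin(-0.54162·-0.04628 + 0.84062·0.99893·-0.44151) = -20.22305°
λ₂ = λ₁ + atan2(sin θ sin δ cos φ₁, cos δ − sin φ₁ sin φ₂) = -121.64374°

20.223°S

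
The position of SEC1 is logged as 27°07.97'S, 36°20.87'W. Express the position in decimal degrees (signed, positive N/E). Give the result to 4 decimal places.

lat: 27.1328° S → -27.1328°
lon: 36.3478° W → -36.3478°

-27.1328°, -36.3478°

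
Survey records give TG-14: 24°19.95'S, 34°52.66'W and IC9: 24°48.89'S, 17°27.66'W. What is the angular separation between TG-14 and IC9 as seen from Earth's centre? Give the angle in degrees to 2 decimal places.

15.84°

TG-14: φ = -24.33250°, λ = -34.87767°
IC9: φ = -24.81483°, λ = -17.46100°
Δφ = -0.4823°,  Δλ = 17.4167°
a = sin²(Δφ/2) + cos φ₁ cos φ₂ sin²(Δλ/2) = 0.018976
c = 2·arcsin(√a) = 0.276388 rad = 15.8358°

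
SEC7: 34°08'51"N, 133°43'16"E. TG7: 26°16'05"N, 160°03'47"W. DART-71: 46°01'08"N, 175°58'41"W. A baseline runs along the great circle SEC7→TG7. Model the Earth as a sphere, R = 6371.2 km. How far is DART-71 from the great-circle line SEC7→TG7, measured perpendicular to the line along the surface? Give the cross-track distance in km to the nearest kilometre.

SEC7: φ = +34.14750°, λ = +133.72111°
TG7: φ = +26.26806°, λ = -160.06306°
DART-71: φ = +46.01889°, λ = -175.97806°
δ₁₃ = central angle SEC7→DART-71 = 0.690378 rad  (haversine)
θ₁₃ = bearing SEC7→DART-71 = 57.034°,  θ₁₂ = bearing SEC7→TG7 = 78.747°
dₓₜ = R·arcsin(sin δ₁₃ · sin(θ₁₃ − θ₁₂)) = 6371.2·arcsin(0.63683·sin(-21.713°)) = -1515.304 km
|dₓₜ| = 1515.304 km

1515 km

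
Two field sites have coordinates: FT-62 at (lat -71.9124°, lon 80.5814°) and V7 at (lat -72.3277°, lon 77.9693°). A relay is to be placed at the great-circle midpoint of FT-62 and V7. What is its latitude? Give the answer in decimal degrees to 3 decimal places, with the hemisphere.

Bx = cos φ₂ cos Δλ = 0.303257,  By = cos φ₂ sin Δλ = -0.013835
φₘ = atan2(sin φ₁ + sin φ₂, √((cos φ₁ + Bx)² + By²)) = -72.12440°
λₘ = λ₁ + atan2(By, cos φ₁ + Bx) = 79.29002°

72.124°S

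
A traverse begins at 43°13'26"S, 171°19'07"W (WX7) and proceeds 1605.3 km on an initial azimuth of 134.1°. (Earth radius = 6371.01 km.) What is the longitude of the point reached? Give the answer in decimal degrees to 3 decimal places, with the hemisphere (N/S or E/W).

WX7: φ = -43.22389°, λ = -171.31861°
δ = d/R = 1605.3/6371.01 = 0.251969 rad
φ₂ = arcsin(sin φ₁ cos δ + cos φ₁ sin δ cos θ)
   = arcsin(-0.68485·0.96842 + 0.72868·0.24931·-0.69591) = -52.15296°
λ₂ = λ₁ + atan2(sin θ sin δ cos φ₁, cos δ − sin φ₁ sin φ₂) = -154.35268°

154.353°W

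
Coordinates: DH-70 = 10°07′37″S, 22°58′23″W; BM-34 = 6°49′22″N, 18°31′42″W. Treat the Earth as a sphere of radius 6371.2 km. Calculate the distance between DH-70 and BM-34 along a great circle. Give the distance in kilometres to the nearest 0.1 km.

1948.0 km

DH-70: φ = -10.12694°, λ = -22.97306°
BM-34: φ = +6.82278°, λ = -18.52833°
Δφ = 16.9497°,  Δλ = 4.4447°
a = sin²(Δφ/2) + cos φ₁ cos φ₂ sin²(Δλ/2) = 0.023189
c = 2·arcsin(√a) = 0.305750 rad = 17.5182°
d = R·c = 6371.2 × 0.305750 = 1948.0 km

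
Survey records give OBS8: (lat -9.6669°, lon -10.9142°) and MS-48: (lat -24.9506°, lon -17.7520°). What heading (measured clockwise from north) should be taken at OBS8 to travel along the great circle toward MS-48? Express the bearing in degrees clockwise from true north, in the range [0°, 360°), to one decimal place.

Δλ = -6.8378°
y = sin Δλ · cos φ₂ = -0.107947
x = cos φ₁ sin φ₂ − sin φ₁ cos φ₂ cos Δλ = -0.264682
θ = atan2(y, x) = -157.8124° → 202.1876° (mod 360°)

202.2°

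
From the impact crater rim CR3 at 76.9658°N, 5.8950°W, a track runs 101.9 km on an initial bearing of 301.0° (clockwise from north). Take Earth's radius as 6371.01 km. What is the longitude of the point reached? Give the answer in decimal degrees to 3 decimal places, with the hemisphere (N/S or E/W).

9.502°W

δ = d/R = 101.9/6371.01 = 0.015994 rad
φ₂ = arcsin(sin φ₁ cos δ + cos φ₁ sin δ cos θ)
   = arcsin(0.97424·0.99987 + 0.22553·0.01599·0.51504) = 77.41367°
λ₂ = λ₁ + atan2(sin θ sin δ cos φ₁, cos δ − sin φ₁ sin φ₂) = -9.50199°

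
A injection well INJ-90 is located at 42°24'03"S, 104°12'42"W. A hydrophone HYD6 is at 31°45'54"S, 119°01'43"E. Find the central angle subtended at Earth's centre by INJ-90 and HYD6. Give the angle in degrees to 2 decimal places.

INJ-90: φ = -42.40083°, λ = -104.21167°
HYD6: φ = -31.76500°, λ = +119.02861°
Δφ = 10.6358°,  Δλ = -136.7597°
a = sin²(Δφ/2) + cos φ₁ cos φ₂ sin²(Δλ/2) = 0.551194
c = 2·arcsin(√a) = 1.673364 rad = 95.8767°

95.88°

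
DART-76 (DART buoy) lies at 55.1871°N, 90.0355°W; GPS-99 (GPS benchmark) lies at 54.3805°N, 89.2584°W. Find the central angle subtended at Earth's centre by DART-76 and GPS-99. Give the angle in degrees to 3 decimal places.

Δφ = -0.8066°,  Δλ = 0.7771°
a = sin²(Δφ/2) + cos φ₁ cos φ₂ sin²(Δλ/2) = 0.000065
c = 2·arcsin(√a) = 0.016104 rad = 0.9227°

0.923°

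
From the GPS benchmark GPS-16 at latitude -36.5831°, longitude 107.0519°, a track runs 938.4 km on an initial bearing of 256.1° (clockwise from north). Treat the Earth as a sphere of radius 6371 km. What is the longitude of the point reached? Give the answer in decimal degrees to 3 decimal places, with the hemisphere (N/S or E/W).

96.613°E

δ = d/R = 938.4/6371 = 0.147292 rad
φ₂ = arcsin(sin φ₁ cos δ + cos φ₁ sin δ cos θ)
   = arcsin(-0.59599·0.98917 + 0.80299·0.14676·-0.24023) = -38.15894°
λ₂ = λ₁ + atan2(sin θ sin δ cos φ₁, cos δ − sin φ₁ sin φ₂) = 96.61333°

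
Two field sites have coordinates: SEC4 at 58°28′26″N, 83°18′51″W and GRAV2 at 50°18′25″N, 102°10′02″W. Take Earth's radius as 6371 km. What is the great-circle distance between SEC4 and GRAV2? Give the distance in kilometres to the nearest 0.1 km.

1512.8 km

SEC4: φ = +58.47389°, λ = -83.31417°
GRAV2: φ = +50.30694°, λ = -102.16722°
Δφ = -8.1669°,  Δλ = -18.8531°
a = sin²(Δφ/2) + cos φ₁ cos φ₂ sin²(Δλ/2) = 0.014029
c = 2·arcsin(√a) = 0.237446 rad = 13.6047°
d = R·c = 6371 × 0.237446 = 1512.8 km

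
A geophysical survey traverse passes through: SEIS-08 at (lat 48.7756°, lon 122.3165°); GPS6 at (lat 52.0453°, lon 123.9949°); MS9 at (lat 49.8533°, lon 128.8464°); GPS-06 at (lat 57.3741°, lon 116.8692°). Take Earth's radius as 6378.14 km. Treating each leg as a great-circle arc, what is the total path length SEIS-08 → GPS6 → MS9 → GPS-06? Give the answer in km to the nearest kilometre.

SEIS-08→GPS6: c = 0.060039 rad, d = 382.93 km
GPS6→MS9: c = 0.065624 rad, d = 418.56 km
MS9→GPS-06: c = 0.180077 rad, d = 1148.56 km
Total = 382.93 + 418.56 + 1148.56 = 1950.05 km

1950 km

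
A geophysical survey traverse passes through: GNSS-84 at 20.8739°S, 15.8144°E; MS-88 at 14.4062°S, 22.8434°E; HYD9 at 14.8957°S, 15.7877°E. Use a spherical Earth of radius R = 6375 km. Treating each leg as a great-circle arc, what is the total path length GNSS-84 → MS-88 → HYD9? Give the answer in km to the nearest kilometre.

1797 km

GNSS-84→MS-88: c = 0.162450 rad, d = 1035.62 km
MS-88→HYD9: c = 0.119442 rad, d = 761.44 km
Total = 1035.62 + 761.44 = 1797.06 km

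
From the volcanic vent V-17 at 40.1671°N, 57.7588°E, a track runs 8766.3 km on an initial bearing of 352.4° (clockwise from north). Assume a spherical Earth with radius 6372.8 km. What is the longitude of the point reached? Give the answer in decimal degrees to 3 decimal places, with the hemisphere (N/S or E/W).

δ = d/R = 8766.3/6372.8 = 1.375581 rad
φ₂ = arcsin(sin φ₁ cos δ + cos φ₁ sin δ cos θ)
   = arcsin(0.64502·0.19398 + 0.76417·0.98101·0.99122) = 60.24854°
λ₂ = λ₁ + atan2(sin θ sin δ cos φ₁, cos δ − sin φ₁ sin φ₂) = -107.08476°

107.085°W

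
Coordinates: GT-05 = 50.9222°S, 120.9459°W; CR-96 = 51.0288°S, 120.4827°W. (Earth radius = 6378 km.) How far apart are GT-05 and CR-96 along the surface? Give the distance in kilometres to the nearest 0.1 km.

34.6 km

Δφ = -0.1066°,  Δλ = 0.4632°
a = sin²(Δφ/2) + cos φ₁ cos φ₂ sin²(Δλ/2) = 0.000007
c = 2·arcsin(√a) = 0.005420 rad = 0.3105°
d = R·c = 6378 × 0.005420 = 34.6 km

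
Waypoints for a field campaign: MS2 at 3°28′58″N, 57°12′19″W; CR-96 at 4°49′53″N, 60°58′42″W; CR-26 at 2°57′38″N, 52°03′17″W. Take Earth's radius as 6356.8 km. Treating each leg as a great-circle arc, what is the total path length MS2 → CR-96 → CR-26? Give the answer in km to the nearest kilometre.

MS2: φ = +3.48278°, λ = -57.20528°
CR-96: φ = +4.83139°, λ = -60.97833°
CR-26: φ = +2.96056°, λ = -52.05472°
MS2→CR-96: c = 0.069768 rad, d = 443.50 km
CR-96→CR-26: c = 0.158773 rad, d = 1009.29 km
Total = 443.50 + 1009.29 = 1452.79 km

1453 km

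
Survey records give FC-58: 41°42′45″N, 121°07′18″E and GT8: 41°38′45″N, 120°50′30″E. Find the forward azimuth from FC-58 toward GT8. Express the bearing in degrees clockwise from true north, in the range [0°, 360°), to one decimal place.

252.4°

FC-58: φ = +41.71250°, λ = +121.12167°
GT8: φ = +41.64583°, λ = +120.84167°
Δλ = -0.2800°
y = sin Δλ · cos φ₂ = -0.003652
x = cos φ₁ sin φ₂ − sin φ₁ cos φ₂ cos Δλ = -0.001158
θ = atan2(y, x) = -107.5884° → 252.4116° (mod 360°)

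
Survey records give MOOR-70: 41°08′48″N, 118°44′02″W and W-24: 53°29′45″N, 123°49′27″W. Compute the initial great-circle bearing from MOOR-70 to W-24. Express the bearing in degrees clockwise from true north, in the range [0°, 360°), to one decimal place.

346.2°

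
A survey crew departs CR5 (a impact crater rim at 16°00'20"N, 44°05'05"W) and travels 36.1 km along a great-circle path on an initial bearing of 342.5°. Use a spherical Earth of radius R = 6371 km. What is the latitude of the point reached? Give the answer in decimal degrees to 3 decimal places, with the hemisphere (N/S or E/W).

CR5: φ = +16.00556°, λ = -44.08472°
δ = d/R = 36.1/6371 = 0.005666 rad
φ₂ = arcsin(sin φ₁ cos δ + cos φ₁ sin δ cos θ)
   = arcsin(0.27573·0.99998 + 0.96123·0.00567·0.95372) = 16.31516°
λ₂ = λ₁ + atan2(sin θ sin δ cos φ₁, cos δ − sin φ₁ sin φ₂) = -44.18644°

16.315°N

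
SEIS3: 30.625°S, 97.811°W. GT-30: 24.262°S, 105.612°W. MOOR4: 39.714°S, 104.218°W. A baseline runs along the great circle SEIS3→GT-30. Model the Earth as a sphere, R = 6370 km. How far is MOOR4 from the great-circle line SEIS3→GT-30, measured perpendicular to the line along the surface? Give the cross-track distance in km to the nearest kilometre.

δ₁₃ = central angle SEIS3→MOOR4 = 0.182958 rad  (haversine)
θ₁₃ = bearing SEIS3→MOOR4 = 208.152°,  θ₁₂ = bearing SEIS3→GT-30 = 310.725°
dₓₜ = R·arcsin(sin δ₁₃ · sin(θ₁₃ − θ₁₂)) = 6370·arcsin(0.18194·sin(-102.573°)) = -1137.191 km
|dₓₜ| = 1137.191 km

1137 km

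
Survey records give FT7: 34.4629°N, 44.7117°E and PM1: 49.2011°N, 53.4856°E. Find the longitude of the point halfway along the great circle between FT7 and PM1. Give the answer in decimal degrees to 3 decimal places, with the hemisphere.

48.590°E

Bx = cos φ₂ cos Δλ = 0.645760,  By = cos φ₂ sin Δλ = 0.099668
φₘ = atan2(sin φ₁ + sin φ₂, √((cos φ₁ + Bx)² + By²)) = 41.91443°
λₘ = λ₁ + atan2(By, cos φ₁ + Bx) = 48.58982°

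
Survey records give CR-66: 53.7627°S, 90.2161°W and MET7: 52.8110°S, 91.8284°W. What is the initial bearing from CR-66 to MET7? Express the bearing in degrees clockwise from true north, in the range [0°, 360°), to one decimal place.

314.0°

Δλ = -1.6123°
y = sin Δλ · cos φ₂ = -0.017007
x = cos φ₁ sin φ₂ − sin φ₁ cos φ₂ cos Δλ = 0.016417
θ = atan2(y, x) = -46.0118° → 313.9882° (mod 360°)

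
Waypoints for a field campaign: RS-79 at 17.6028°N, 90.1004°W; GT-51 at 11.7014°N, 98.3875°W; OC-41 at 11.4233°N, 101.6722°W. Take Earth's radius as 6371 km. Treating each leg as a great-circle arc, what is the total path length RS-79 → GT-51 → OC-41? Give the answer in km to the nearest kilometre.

RS-79→GT-51: c = 0.173687 rad, d = 1106.56 km
GT-51→OC-41: c = 0.056374 rad, d = 359.16 km
Total = 1106.56 + 359.16 = 1465.72 km

1466 km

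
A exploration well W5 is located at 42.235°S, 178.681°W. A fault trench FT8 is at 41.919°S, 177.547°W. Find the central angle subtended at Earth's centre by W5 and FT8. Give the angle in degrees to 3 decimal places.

Δφ = 0.3160°,  Δλ = 1.1340°
a = sin²(Δφ/2) + cos φ₁ cos φ₂ sin²(Δλ/2) = 0.000062
c = 2·arcsin(√a) = 0.015692 rad = 0.8991°

0.899°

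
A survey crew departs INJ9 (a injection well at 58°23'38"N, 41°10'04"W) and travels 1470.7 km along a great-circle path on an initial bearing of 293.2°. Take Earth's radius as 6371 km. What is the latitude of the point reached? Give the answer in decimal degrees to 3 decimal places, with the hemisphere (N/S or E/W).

61.201°N

INJ9: φ = +58.39389°, λ = -41.16778°
δ = d/R = 1470.7/6371 = 0.230843 rad
φ₂ = arcsin(sin φ₁ cos δ + cos φ₁ sin δ cos θ)
   = arcsin(0.85167·0.97347 + 0.52408·0.22880·0.39394) = 61.20113°
λ₂ = λ₁ + atan2(sin θ sin δ cos φ₁, cos δ − sin φ₁ sin φ₂) = -67.05101°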